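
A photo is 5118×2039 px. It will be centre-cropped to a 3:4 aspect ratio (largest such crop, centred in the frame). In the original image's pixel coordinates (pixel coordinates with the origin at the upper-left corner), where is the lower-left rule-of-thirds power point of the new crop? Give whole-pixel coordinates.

5118/2039 > 3/4, so the 3:4 crop keeps the full height 2039 and trims width to 2039 × 3/4 = 1529.25 px.
Left offset = (5118 − 1529.25)/2 = 1794.38 px; top offset = 0.
Lower-left is one-third across and two-thirds down within the crop:
x = 1794.38 + 1 × 1529.25/3 ≈ 2304; y = 0.00 + 2 × 2039.00/3 ≈ 1359.

x = 2304 px, y = 1359 px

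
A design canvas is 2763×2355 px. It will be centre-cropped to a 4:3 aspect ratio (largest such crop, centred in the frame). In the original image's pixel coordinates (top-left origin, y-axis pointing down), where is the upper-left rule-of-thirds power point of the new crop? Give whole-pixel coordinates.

x = 921 px, y = 832 px

2763/2355 < 4/3, so the 4:3 crop keeps the full width 2763 and trims height to 2763 × 3/4 = 2072.25 px.
Top offset = (2355 − 2072.25)/2 = 141.38 px; left offset = 0.
Upper-left is one-third across and one-third down within the crop:
x = 0.00 + 1 × 2763.00/3 ≈ 921; y = 141.38 + 1 × 2072.25/3 ≈ 832.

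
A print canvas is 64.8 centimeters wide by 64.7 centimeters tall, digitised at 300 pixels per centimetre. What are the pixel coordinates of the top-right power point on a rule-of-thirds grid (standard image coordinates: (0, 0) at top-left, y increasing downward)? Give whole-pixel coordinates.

x = 12960 px, y = 6470 px

In pixels the canvas is 64.8 × 300 = 19440 wide and 64.7 × 300 = 19410 tall.
The top-right point is two-thirds across and one-third down:
x = 2 × 19440/3 ≈ 12960; y = 1 × 19410/3 ≈ 6470.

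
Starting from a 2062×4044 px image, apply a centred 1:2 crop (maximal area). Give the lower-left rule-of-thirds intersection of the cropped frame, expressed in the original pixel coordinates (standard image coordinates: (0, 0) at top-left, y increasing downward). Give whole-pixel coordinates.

2062/4044 > 1/2, so the 1:2 crop keeps the full height 4044 and trims width to 4044 × 1/2 = 2022.00 px.
Left offset = (2062 − 2022.00)/2 = 20.00 px; top offset = 0.
Lower-left is one-third across and two-thirds down within the crop:
x = 20.00 + 1 × 2022.00/3 ≈ 694; y = 0.00 + 2 × 4044.00/3 ≈ 2696.

x = 694 px, y = 2696 px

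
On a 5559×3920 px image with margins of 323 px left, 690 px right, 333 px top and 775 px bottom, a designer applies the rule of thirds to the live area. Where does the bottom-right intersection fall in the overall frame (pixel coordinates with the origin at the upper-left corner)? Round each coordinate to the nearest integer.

Content width = 5559 − 323 − 690 = 4546 px; content height = 3920 − 333 − 775 = 2812 px.
Bottom-right is two-thirds across and two-thirds down within the live area.
x = 323 + 2 × 4546/3 = 323 + 3030.67 ≈ 3354
y = 333 + 2 × 2812/3 = 333 + 1874.67 ≈ 2208

x = 3354 px, y = 2208 px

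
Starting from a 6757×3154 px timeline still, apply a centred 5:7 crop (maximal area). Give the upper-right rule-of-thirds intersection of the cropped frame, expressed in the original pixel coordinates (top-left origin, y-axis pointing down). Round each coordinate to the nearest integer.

(3754, 1051)

6757/3154 > 5/7, so the 5:7 crop keeps the full height 3154 and trims width to 3154 × 5/7 = 2252.86 px.
Left offset = (6757 − 2252.86)/2 = 2252.07 px; top offset = 0.
Upper-right is two-thirds across and one-third down within the crop:
x = 2252.07 + 2 × 2252.86/3 ≈ 3754; y = 0.00 + 1 × 3154.00/3 ≈ 1051.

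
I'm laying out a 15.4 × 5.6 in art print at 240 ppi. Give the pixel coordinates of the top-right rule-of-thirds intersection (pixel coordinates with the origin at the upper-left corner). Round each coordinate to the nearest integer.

x = 2464 px, y = 448 px

In pixels the canvas is 15.4 × 240 = 3696 wide and 5.6 × 240 = 1344 tall.
The top-right point is two-thirds across and one-third down:
x = 2 × 3696/3 ≈ 2464; y = 1 × 1344/3 ≈ 448.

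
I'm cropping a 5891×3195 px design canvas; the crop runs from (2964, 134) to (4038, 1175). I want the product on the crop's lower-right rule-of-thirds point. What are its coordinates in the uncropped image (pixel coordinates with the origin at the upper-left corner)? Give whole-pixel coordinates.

Crop width = 4038 − 2964 = 1074 px; one third is 358.00 px.
Crop height = 1175 − 134 = 1041 px; one third is 347.00 px.
The lower-right point is two-thirds across and two-thirds down within the crop:
x = 2964 + 2 × 358.00 ≈ 3680; y = 134 + 2 × 347.00 ≈ 828.

x = 3680 px, y = 828 px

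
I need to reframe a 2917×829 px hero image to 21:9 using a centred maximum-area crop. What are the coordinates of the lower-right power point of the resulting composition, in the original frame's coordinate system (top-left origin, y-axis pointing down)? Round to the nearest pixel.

2917/829 > 21/9, so the 21:9 crop keeps the full height 829 and trims width to 829 × 21/9 = 1934.33 px.
Left offset = (2917 − 1934.33)/2 = 491.33 px; top offset = 0.
Lower-right is two-thirds across and two-thirds down within the crop:
x = 491.33 + 2 × 1934.33/3 ≈ 1781; y = 0.00 + 2 × 829.00/3 ≈ 553.

(1781, 553)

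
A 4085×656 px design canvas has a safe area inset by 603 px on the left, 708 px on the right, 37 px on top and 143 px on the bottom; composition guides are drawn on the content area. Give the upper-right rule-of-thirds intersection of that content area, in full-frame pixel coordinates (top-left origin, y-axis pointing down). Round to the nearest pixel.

x = 2452 px, y = 196 px

Content width = 4085 − 603 − 708 = 2774 px; content height = 656 − 37 − 143 = 476 px.
Upper-right is two-thirds across and one-third down within the content area.
x = 603 + 2 × 2774/3 = 603 + 1849.33 ≈ 2452
y = 37 + 1 × 476/3 = 37 + 158.67 ≈ 196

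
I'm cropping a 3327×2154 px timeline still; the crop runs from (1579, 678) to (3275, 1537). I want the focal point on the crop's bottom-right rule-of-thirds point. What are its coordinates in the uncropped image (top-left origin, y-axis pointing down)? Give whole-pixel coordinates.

Crop width = 3275 − 1579 = 1696 px; one third is 565.33 px.
Crop height = 1537 − 678 = 859 px; one third is 286.33 px.
The bottom-right point is two-thirds across and two-thirds down within the crop:
x = 1579 + 2 × 565.33 ≈ 2710; y = 678 + 2 × 286.33 ≈ 1251.

x = 2710 px, y = 1251 px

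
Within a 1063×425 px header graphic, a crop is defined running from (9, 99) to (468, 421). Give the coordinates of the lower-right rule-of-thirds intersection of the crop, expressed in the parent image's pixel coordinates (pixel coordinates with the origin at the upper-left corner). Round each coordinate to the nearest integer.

x = 315 px, y = 314 px

Crop width = 468 − 9 = 459 px; one third is 153.00 px.
Crop height = 421 − 99 = 322 px; one third is 107.33 px.
The lower-right point is two-thirds across and two-thirds down within the crop:
x = 9 + 2 × 153.00 ≈ 315; y = 99 + 2 × 107.33 ≈ 314.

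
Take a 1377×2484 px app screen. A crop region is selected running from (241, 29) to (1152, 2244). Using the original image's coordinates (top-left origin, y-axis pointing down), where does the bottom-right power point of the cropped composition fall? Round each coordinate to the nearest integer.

Crop width = 1152 − 241 = 911 px; one third is 303.67 px.
Crop height = 2244 − 29 = 2215 px; one third is 738.33 px.
The bottom-right point is two-thirds across and two-thirds down within the crop:
x = 241 + 2 × 303.67 ≈ 848; y = 29 + 2 × 738.33 ≈ 1506.

(848, 1506)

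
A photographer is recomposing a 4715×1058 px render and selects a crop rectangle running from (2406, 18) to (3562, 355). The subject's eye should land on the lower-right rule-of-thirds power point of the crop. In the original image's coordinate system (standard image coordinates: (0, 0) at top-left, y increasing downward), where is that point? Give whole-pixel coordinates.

(3177, 243)

Crop width = 3562 − 2406 = 1156 px; one third is 385.33 px.
Crop height = 355 − 18 = 337 px; one third is 112.33 px.
The lower-right point is two-thirds across and two-thirds down within the crop:
x = 2406 + 2 × 385.33 ≈ 3177; y = 18 + 2 × 112.33 ≈ 243.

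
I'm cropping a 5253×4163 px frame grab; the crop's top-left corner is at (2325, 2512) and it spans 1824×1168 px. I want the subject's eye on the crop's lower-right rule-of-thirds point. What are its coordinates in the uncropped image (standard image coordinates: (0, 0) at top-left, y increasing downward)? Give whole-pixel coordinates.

(3541, 3291)

One third of the crop width 1824 is 608.00 px.
One third of the crop height 1168 is 389.33 px.
The lower-right point is two-thirds across and two-thirds down within the crop:
x = 2325 + 2 × 608.00 ≈ 3541; y = 2512 + 2 × 389.33 ≈ 3291.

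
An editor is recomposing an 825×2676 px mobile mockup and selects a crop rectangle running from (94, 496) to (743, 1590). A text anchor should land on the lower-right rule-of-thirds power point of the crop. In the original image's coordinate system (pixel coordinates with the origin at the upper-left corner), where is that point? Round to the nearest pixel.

x = 527 px, y = 1225 px

Crop width = 743 − 94 = 649 px; one third is 216.33 px.
Crop height = 1590 − 496 = 1094 px; one third is 364.67 px.
The lower-right point is two-thirds across and two-thirds down within the crop:
x = 94 + 2 × 216.33 ≈ 527; y = 496 + 2 × 364.67 ≈ 1225.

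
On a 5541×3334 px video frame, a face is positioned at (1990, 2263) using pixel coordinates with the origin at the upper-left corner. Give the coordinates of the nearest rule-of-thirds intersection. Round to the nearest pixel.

Third lines: x ∈ {1847, 3694}, y ∈ {1111, 2223}.
1990 is closer to x = 1847; 2263 is closer to y = 2223.
So the nearest intersection is the lower-left power point.

(1847, 2223)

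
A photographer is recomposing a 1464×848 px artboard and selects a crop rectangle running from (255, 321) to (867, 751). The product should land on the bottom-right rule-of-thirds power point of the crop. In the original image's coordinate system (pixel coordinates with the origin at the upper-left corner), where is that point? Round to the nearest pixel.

Crop width = 867 − 255 = 612 px; one third is 204.00 px.
Crop height = 751 − 321 = 430 px; one third is 143.33 px.
The bottom-right point is two-thirds across and two-thirds down within the crop:
x = 255 + 2 × 204.00 ≈ 663; y = 321 + 2 × 143.33 ≈ 608.

(663, 608)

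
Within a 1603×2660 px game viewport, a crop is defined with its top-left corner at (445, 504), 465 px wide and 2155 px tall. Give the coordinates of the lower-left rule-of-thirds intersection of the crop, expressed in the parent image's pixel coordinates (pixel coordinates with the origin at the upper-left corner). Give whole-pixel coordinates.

x = 600 px, y = 1941 px

One third of the crop width 465 is 155.00 px.
One third of the crop height 2155 is 718.33 px.
The lower-left point is one-third across and two-thirds down within the crop:
x = 445 + 1 × 155.00 ≈ 600; y = 504 + 2 × 718.33 ≈ 1941.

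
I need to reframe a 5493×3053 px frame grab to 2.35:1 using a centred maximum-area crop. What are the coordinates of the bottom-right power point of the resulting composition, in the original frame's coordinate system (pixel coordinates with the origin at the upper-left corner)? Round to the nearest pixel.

5493/3053 < 2.35/1, so the 2.35:1 crop keeps the full width 5493 and trims height to 5493 × 1/2.35 = 2337.45 px.
Top offset = (3053 − 2337.45)/2 = 357.78 px; left offset = 0.
Bottom-right is two-thirds across and two-thirds down within the crop:
x = 0.00 + 2 × 5493.00/3 ≈ 3662; y = 357.78 + 2 × 2337.45/3 ≈ 1916.

x = 3662 px, y = 1916 px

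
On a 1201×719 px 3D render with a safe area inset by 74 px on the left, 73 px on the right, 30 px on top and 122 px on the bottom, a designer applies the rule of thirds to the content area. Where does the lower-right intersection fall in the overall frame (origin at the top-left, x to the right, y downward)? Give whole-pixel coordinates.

Content width = 1201 − 74 − 73 = 1054 px; content height = 719 − 30 − 122 = 567 px.
Lower-right is two-thirds across and two-thirds down within the content area.
x = 74 + 2 × 1054/3 = 74 + 702.67 ≈ 777
y = 30 + 2 × 567/3 = 30 + 378.00 ≈ 408

x = 777 px, y = 408 px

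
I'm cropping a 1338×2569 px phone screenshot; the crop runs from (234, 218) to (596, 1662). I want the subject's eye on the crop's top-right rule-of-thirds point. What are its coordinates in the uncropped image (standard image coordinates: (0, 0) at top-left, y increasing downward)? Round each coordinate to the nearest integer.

Crop width = 596 − 234 = 362 px; one third is 120.67 px.
Crop height = 1662 − 218 = 1444 px; one third is 481.33 px.
The top-right point is two-thirds across and one-third down within the crop:
x = 234 + 2 × 120.67 ≈ 475; y = 218 + 1 × 481.33 ≈ 699.

(475, 699)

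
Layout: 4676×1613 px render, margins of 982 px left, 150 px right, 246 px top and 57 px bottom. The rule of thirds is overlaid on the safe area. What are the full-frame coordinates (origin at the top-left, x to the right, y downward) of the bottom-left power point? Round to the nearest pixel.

Content width = 4676 − 982 − 150 = 3544 px; content height = 1613 − 246 − 57 = 1310 px.
Bottom-left is one-third across and two-thirds down within the safe area.
x = 982 + 1 × 3544/3 = 982 + 1181.33 ≈ 2163
y = 246 + 2 × 1310/3 = 246 + 873.33 ≈ 1119

x = 2163 px, y = 1119 px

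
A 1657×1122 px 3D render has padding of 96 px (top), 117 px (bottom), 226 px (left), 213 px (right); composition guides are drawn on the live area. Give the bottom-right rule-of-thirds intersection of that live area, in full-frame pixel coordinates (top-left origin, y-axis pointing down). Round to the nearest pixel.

x = 1038 px, y = 702 px

Content width = 1657 − 226 − 213 = 1218 px; content height = 1122 − 96 − 117 = 909 px.
Bottom-right is two-thirds across and two-thirds down within the live area.
x = 226 + 2 × 1218/3 = 226 + 812.00 ≈ 1038
y = 96 + 2 × 909/3 = 96 + 606.00 ≈ 702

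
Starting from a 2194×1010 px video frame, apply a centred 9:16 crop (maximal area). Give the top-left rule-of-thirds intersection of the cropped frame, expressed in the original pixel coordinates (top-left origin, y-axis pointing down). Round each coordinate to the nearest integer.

2194/1010 > 9/16, so the 9:16 crop keeps the full height 1010 and trims width to 1010 × 9/16 = 568.12 px.
Left offset = (2194 − 568.12)/2 = 812.94 px; top offset = 0.
Top-left is one-third across and one-third down within the crop:
x = 812.94 + 1 × 568.12/3 ≈ 1002; y = 0.00 + 1 × 1010.00/3 ≈ 337.

x = 1002 px, y = 337 px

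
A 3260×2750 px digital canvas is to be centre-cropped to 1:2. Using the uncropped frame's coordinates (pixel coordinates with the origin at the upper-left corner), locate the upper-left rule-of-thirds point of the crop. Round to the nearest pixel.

3260/2750 > 1/2, so the 1:2 crop keeps the full height 2750 and trims width to 2750 × 1/2 = 1375.00 px.
Left offset = (3260 − 1375.00)/2 = 942.50 px; top offset = 0.
Upper-left is one-third across and one-third down within the crop:
x = 942.50 + 1 × 1375.00/3 ≈ 1401; y = 0.00 + 1 × 2750.00/3 ≈ 917.

(1401, 917)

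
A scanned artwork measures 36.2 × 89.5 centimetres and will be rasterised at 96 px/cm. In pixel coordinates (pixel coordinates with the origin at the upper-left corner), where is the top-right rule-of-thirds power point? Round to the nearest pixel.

In pixels the canvas is 36.2 × 96 = 3475.2 wide and 89.5 × 96 = 8592 tall.
The top-right point is two-thirds across and one-third down:
x = 2 × 3475.2/3 ≈ 2317; y = 1 × 8592/3 ≈ 2864.

x = 2317 px, y = 2864 px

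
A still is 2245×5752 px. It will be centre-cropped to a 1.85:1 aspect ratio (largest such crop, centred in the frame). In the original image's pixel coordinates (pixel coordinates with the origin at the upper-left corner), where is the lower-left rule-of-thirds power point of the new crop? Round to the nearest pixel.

(748, 3078)

2245/5752 < 1.85/1, so the 1.85:1 crop keeps the full width 2245 and trims height to 2245 × 1/1.85 = 1213.51 px.
Top offset = (5752 − 1213.51)/2 = 2269.24 px; left offset = 0.
Lower-left is one-third across and two-thirds down within the crop:
x = 0.00 + 1 × 2245.00/3 ≈ 748; y = 2269.24 + 2 × 1213.51/3 ≈ 3078.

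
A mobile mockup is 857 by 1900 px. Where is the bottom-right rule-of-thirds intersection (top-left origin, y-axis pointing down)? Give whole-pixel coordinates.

The bottom-right point sits two-thirds of the way across and two-thirds of the way down.
x = 2 × 857/3 ≈ 571; y = 2 × 1900/3 ≈ 1267.

(571, 1267)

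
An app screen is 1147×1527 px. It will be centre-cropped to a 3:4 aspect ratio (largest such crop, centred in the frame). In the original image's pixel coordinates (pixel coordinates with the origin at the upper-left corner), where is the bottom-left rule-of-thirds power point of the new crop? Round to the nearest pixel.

1147/1527 > 3/4, so the 3:4 crop keeps the full height 1527 and trims width to 1527 × 3/4 = 1145.25 px.
Left offset = (1147 − 1145.25)/2 = 0.88 px; top offset = 0.
Bottom-left is one-third across and two-thirds down within the crop:
x = 0.88 + 1 × 1145.25/3 ≈ 383; y = 0.00 + 2 × 1527.00/3 ≈ 1018.

(383, 1018)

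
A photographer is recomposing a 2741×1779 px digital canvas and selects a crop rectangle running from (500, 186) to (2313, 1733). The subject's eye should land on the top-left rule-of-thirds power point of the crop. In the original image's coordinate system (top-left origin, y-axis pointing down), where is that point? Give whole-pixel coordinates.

Crop width = 2313 − 500 = 1813 px; one third is 604.33 px.
Crop height = 1733 − 186 = 1547 px; one third is 515.67 px.
The top-left point is one-third across and one-third down within the crop:
x = 500 + 1 × 604.33 ≈ 1104; y = 186 + 1 × 515.67 ≈ 702.

(1104, 702)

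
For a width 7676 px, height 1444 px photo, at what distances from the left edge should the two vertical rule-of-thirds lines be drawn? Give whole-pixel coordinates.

x = 2559 px and x = 5117 px

7676 / 3 = 2558.67, so the vertical lines sit at one and two thirds of 7676.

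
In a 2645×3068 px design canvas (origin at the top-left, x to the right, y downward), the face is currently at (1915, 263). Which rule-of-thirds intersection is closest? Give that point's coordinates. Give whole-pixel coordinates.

Third lines: x ∈ {882, 1763}, y ∈ {1023, 2045}.
1915 is closer to x = 1763; 263 is closer to y = 1023.
So the nearest intersection is the upper-right power point.

(1763, 1023)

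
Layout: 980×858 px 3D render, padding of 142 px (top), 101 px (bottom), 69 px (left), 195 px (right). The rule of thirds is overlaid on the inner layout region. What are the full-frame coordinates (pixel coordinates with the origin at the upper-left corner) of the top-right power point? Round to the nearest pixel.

Content width = 980 − 69 − 195 = 716 px; content height = 858 − 142 − 101 = 615 px.
Top-right is two-thirds across and one-third down within the inner layout region.
x = 69 + 2 × 716/3 = 69 + 477.33 ≈ 546
y = 142 + 1 × 615/3 = 142 + 205.00 ≈ 347

(546, 347)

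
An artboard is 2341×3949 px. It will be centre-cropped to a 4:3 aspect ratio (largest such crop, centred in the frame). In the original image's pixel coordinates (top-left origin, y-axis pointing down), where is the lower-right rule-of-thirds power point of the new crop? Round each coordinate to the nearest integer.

2341/3949 < 4/3, so the 4:3 crop keeps the full width 2341 and trims height to 2341 × 3/4 = 1755.75 px.
Top offset = (3949 − 1755.75)/2 = 1096.62 px; left offset = 0.
Lower-right is two-thirds across and two-thirds down within the crop:
x = 0.00 + 2 × 2341.00/3 ≈ 1561; y = 1096.62 + 2 × 1755.75/3 ≈ 2267.

x = 1561 px, y = 2267 px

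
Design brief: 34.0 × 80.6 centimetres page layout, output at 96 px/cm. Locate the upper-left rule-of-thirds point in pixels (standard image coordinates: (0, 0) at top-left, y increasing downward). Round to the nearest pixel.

x = 1088 px, y = 2579 px

In pixels the canvas is 34.0 × 96 = 3264 wide and 80.6 × 96 = 7737.6 tall.
The upper-left point is one-third across and one-third down:
x = 1 × 3264/3 ≈ 1088; y = 1 × 7737.6/3 ≈ 2579.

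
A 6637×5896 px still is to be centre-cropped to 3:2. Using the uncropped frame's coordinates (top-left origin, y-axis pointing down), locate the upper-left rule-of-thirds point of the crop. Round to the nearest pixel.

6637/5896 < 3/2, so the 3:2 crop keeps the full width 6637 and trims height to 6637 × 2/3 = 4424.67 px.
Top offset = (5896 − 4424.67)/2 = 735.67 px; left offset = 0.
Upper-left is one-third across and one-third down within the crop:
x = 0.00 + 1 × 6637.00/3 ≈ 2212; y = 735.67 + 1 × 4424.67/3 ≈ 2211.

(2212, 2211)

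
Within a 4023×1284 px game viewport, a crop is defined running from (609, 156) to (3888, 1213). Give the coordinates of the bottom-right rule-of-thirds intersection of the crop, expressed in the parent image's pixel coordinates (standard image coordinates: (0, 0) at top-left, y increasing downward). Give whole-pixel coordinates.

Crop width = 3888 − 609 = 3279 px; one third is 1093.00 px.
Crop height = 1213 − 156 = 1057 px; one third is 352.33 px.
The bottom-right point is two-thirds across and two-thirds down within the crop:
x = 609 + 2 × 1093.00 ≈ 2795; y = 156 + 2 × 352.33 ≈ 861.

x = 2795 px, y = 861 px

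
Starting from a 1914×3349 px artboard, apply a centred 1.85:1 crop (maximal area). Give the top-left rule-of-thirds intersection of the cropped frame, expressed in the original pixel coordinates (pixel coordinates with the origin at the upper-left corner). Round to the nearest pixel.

1914/3349 < 1.85/1, so the 1.85:1 crop keeps the full width 1914 and trims height to 1914 × 1/1.85 = 1034.59 px.
Top offset = (3349 − 1034.59)/2 = 1157.20 px; left offset = 0.
Top-left is one-third across and one-third down within the crop:
x = 0.00 + 1 × 1914.00/3 ≈ 638; y = 1157.20 + 1 × 1034.59/3 ≈ 1502.

x = 638 px, y = 1502 px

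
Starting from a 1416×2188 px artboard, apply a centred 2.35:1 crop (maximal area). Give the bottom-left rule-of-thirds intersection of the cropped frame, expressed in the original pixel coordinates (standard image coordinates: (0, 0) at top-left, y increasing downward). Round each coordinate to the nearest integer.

x = 472 px, y = 1194 px

1416/2188 < 2.35/1, so the 2.35:1 crop keeps the full width 1416 and trims height to 1416 × 1/2.35 = 602.55 px.
Top offset = (2188 − 602.55)/2 = 792.72 px; left offset = 0.
Bottom-left is one-third across and two-thirds down within the crop:
x = 0.00 + 1 × 1416.00/3 ≈ 472; y = 792.72 + 2 × 602.55/3 ≈ 1194.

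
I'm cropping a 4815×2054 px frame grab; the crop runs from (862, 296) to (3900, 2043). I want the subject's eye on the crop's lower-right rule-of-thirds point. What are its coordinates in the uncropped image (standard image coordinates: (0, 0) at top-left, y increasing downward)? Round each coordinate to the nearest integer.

x = 2887 px, y = 1461 px

Crop width = 3900 − 862 = 3038 px; one third is 1012.67 px.
Crop height = 2043 − 296 = 1747 px; one third is 582.33 px.
The lower-right point is two-thirds across and two-thirds down within the crop:
x = 862 + 2 × 1012.67 ≈ 2887; y = 296 + 2 × 582.33 ≈ 1461.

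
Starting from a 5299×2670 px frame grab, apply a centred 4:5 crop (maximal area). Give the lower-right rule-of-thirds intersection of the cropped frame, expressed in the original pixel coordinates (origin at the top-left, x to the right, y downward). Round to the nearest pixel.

x = 3006 px, y = 1780 px

5299/2670 > 4/5, so the 4:5 crop keeps the full height 2670 and trims width to 2670 × 4/5 = 2136.00 px.
Left offset = (5299 − 2136.00)/2 = 1581.50 px; top offset = 0.
Lower-right is two-thirds across and two-thirds down within the crop:
x = 1581.50 + 2 × 2136.00/3 ≈ 3006; y = 0.00 + 2 × 2670.00/3 ≈ 1780.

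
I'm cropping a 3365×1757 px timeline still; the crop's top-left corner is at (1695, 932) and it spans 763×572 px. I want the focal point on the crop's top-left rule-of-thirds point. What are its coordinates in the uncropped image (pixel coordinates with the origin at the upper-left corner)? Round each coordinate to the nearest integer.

(1949, 1123)

One third of the crop width 763 is 254.33 px.
One third of the crop height 572 is 190.67 px.
The top-left point is one-third across and one-third down within the crop:
x = 1695 + 1 × 254.33 ≈ 1949; y = 932 + 1 × 190.67 ≈ 1123.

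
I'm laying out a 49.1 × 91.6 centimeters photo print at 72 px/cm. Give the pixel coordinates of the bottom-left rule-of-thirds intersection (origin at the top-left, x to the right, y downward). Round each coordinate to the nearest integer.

x = 1178 px, y = 4397 px

In pixels the canvas is 49.1 × 72 = 3535.2 wide and 91.6 × 72 = 6595.2 tall.
The bottom-left point is one-third across and two-thirds down:
x = 1 × 3535.2/3 ≈ 1178; y = 2 × 6595.2/3 ≈ 4397.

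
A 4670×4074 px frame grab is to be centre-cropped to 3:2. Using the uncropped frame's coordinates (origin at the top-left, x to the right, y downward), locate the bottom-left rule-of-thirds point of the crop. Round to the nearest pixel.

4670/4074 < 3/2, so the 3:2 crop keeps the full width 4670 and trims height to 4670 × 2/3 = 3113.33 px.
Top offset = (4074 − 3113.33)/2 = 480.33 px; left offset = 0.
Bottom-left is one-third across and two-thirds down within the crop:
x = 0.00 + 1 × 4670.00/3 ≈ 1557; y = 480.33 + 2 × 3113.33/3 ≈ 2556.

x = 1557 px, y = 2556 px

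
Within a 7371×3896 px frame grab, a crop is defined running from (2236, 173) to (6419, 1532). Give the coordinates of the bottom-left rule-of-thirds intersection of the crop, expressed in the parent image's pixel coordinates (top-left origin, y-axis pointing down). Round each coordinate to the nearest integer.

x = 3630 px, y = 1079 px

Crop width = 6419 − 2236 = 4183 px; one third is 1394.33 px.
Crop height = 1532 − 173 = 1359 px; one third is 453.00 px.
The bottom-left point is one-third across and two-thirds down within the crop:
x = 2236 + 1 × 1394.33 ≈ 3630; y = 173 + 2 × 453.00 ≈ 1079.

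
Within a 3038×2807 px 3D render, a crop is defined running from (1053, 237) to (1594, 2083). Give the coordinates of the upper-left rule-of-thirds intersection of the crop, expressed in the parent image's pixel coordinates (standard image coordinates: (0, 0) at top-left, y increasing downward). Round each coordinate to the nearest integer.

x = 1233 px, y = 852 px

Crop width = 1594 − 1053 = 541 px; one third is 180.33 px.
Crop height = 2083 − 237 = 1846 px; one third is 615.33 px.
The upper-left point is one-third across and one-third down within the crop:
x = 1053 + 1 × 180.33 ≈ 1233; y = 237 + 1 × 615.33 ≈ 852.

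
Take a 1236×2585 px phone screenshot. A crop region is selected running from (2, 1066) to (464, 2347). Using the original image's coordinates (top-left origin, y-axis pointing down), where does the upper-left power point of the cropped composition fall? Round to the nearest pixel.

Crop width = 464 − 2 = 462 px; one third is 154.00 px.
Crop height = 2347 − 1066 = 1281 px; one third is 427.00 px.
The upper-left point is one-third across and one-third down within the crop:
x = 2 + 1 × 154.00 ≈ 156; y = 1066 + 1 × 427.00 ≈ 1493.

x = 156 px, y = 1493 px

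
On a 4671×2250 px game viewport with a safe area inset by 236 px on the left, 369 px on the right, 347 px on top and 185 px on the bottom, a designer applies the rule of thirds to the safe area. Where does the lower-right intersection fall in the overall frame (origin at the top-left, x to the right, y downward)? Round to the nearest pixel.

Content width = 4671 − 236 − 369 = 4066 px; content height = 2250 − 347 − 185 = 1718 px.
Lower-right is two-thirds across and two-thirds down within the safe area.
x = 236 + 2 × 4066/3 = 236 + 2710.67 ≈ 2947
y = 347 + 2 × 1718/3 = 347 + 1145.33 ≈ 1492

x = 2947 px, y = 1492 px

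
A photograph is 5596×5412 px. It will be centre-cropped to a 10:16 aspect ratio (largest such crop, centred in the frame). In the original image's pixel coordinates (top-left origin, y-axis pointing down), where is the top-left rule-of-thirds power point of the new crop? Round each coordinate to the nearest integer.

5596/5412 > 10/16, so the 10:16 crop keeps the full height 5412 and trims width to 5412 × 10/16 = 3382.50 px.
Left offset = (5596 − 3382.50)/2 = 1106.75 px; top offset = 0.
Top-left is one-third across and one-third down within the crop:
x = 1106.75 + 1 × 3382.50/3 ≈ 2234; y = 0.00 + 1 × 5412.00/3 ≈ 1804.

x = 2234 px, y = 1804 px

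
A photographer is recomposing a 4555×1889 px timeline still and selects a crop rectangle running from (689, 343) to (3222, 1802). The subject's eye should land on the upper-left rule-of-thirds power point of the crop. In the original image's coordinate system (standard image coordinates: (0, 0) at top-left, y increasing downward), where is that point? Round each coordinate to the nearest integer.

Crop width = 3222 − 689 = 2533 px; one third is 844.33 px.
Crop height = 1802 − 343 = 1459 px; one third is 486.33 px.
The upper-left point is one-third across and one-third down within the crop:
x = 689 + 1 × 844.33 ≈ 1533; y = 343 + 1 × 486.33 ≈ 829.

(1533, 829)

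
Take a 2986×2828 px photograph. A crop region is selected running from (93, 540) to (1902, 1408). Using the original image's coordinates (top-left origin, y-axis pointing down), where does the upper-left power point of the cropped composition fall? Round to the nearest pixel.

Crop width = 1902 − 93 = 1809 px; one third is 603.00 px.
Crop height = 1408 − 540 = 868 px; one third is 289.33 px.
The upper-left point is one-third across and one-third down within the crop:
x = 93 + 1 × 603.00 ≈ 696; y = 540 + 1 × 289.33 ≈ 829.

x = 696 px, y = 829 px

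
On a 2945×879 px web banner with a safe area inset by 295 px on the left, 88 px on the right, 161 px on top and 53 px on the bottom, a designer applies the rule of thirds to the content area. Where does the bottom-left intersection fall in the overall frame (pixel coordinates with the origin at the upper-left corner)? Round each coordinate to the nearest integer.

Content width = 2945 − 295 − 88 = 2562 px; content height = 879 − 161 − 53 = 665 px.
Bottom-left is one-third across and two-thirds down within the content area.
x = 295 + 1 × 2562/3 = 295 + 854.00 ≈ 1149
y = 161 + 2 × 665/3 = 161 + 443.33 ≈ 604

x = 1149 px, y = 604 px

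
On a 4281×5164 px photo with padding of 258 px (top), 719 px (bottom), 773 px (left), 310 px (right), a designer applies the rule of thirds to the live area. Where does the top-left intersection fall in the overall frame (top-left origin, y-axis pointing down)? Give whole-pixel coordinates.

Content width = 4281 − 773 − 310 = 3198 px; content height = 5164 − 258 − 719 = 4187 px.
Top-left is one-third across and one-third down within the live area.
x = 773 + 1 × 3198/3 = 773 + 1066.00 ≈ 1839
y = 258 + 1 × 4187/3 = 258 + 1395.67 ≈ 1654

x = 1839 px, y = 1654 px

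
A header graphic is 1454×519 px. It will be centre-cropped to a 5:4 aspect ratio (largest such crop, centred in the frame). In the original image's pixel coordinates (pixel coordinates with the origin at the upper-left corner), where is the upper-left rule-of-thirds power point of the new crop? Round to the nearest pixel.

x = 619 px, y = 173 px

1454/519 > 5/4, so the 5:4 crop keeps the full height 519 and trims width to 519 × 5/4 = 648.75 px.
Left offset = (1454 − 648.75)/2 = 402.62 px; top offset = 0.
Upper-left is one-third across and one-third down within the crop:
x = 402.62 + 1 × 648.75/3 ≈ 619; y = 0.00 + 1 × 519.00/3 ≈ 173.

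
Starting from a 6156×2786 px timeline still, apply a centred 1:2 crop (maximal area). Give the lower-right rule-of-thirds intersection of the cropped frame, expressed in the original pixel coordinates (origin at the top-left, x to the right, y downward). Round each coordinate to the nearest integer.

6156/2786 > 1/2, so the 1:2 crop keeps the full height 2786 and trims width to 2786 × 1/2 = 1393.00 px.
Left offset = (6156 − 1393.00)/2 = 2381.50 px; top offset = 0.
Lower-right is two-thirds across and two-thirds down within the crop:
x = 2381.50 + 2 × 1393.00/3 ≈ 3310; y = 0.00 + 2 × 2786.00/3 ≈ 1857.

(3310, 1857)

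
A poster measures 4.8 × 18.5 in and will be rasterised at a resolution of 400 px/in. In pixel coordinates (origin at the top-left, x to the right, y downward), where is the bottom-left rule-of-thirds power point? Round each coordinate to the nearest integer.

(640, 4933)

In pixels the canvas is 4.8 × 400 = 1920 wide and 18.5 × 400 = 7400 tall.
The bottom-left point is one-third across and two-thirds down:
x = 1 × 1920/3 ≈ 640; y = 2 × 7400/3 ≈ 4933.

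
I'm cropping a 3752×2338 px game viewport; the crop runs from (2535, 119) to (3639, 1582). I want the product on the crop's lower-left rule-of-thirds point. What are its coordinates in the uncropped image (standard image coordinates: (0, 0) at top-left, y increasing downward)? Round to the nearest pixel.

Crop width = 3639 − 2535 = 1104 px; one third is 368.00 px.
Crop height = 1582 − 119 = 1463 px; one third is 487.67 px.
The lower-left point is one-third across and two-thirds down within the crop:
x = 2535 + 1 × 368.00 ≈ 2903; y = 119 + 2 × 487.67 ≈ 1094.

x = 2903 px, y = 1094 px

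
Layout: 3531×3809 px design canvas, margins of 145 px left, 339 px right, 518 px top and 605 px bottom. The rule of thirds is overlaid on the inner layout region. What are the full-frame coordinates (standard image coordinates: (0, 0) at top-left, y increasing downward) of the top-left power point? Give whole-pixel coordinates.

(1161, 1413)

Content width = 3531 − 145 − 339 = 3047 px; content height = 3809 − 518 − 605 = 2686 px.
Top-left is one-third across and one-third down within the inner layout region.
x = 145 + 1 × 3047/3 = 145 + 1015.67 ≈ 1161
y = 518 + 1 × 2686/3 = 518 + 895.33 ≈ 1413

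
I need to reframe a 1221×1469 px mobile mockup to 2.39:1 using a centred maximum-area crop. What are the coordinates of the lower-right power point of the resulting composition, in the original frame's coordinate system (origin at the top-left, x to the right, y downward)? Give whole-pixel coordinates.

1221/1469 < 2.39/1, so the 2.39:1 crop keeps the full width 1221 and trims height to 1221 × 1/2.39 = 510.88 px.
Top offset = (1469 − 510.88)/2 = 479.06 px; left offset = 0.
Lower-right is two-thirds across and two-thirds down within the crop:
x = 0.00 + 2 × 1221.00/3 ≈ 814; y = 479.06 + 2 × 510.88/3 ≈ 820.

(814, 820)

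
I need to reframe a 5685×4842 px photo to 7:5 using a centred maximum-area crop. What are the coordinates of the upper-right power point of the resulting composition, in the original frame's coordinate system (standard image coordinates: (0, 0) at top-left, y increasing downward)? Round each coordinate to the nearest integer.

(3790, 1744)

5685/4842 < 7/5, so the 7:5 crop keeps the full width 5685 and trims height to 5685 × 5/7 = 4060.71 px.
Top offset = (4842 − 4060.71)/2 = 390.64 px; left offset = 0.
Upper-right is two-thirds across and one-third down within the crop:
x = 0.00 + 2 × 5685.00/3 ≈ 3790; y = 390.64 + 1 × 4060.71/3 ≈ 1744.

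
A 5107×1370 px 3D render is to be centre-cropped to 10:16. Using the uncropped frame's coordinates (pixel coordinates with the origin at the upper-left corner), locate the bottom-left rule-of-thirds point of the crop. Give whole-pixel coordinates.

(2411, 913)

5107/1370 > 10/16, so the 10:16 crop keeps the full height 1370 and trims width to 1370 × 10/16 = 856.25 px.
Left offset = (5107 − 856.25)/2 = 2125.38 px; top offset = 0.
Bottom-left is one-third across and two-thirds down within the crop:
x = 2125.38 + 1 × 856.25/3 ≈ 2411; y = 0.00 + 2 × 1370.00/3 ≈ 913.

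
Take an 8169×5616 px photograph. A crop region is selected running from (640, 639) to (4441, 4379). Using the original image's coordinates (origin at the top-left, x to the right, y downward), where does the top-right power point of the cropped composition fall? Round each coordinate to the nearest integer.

Crop width = 4441 − 640 = 3801 px; one third is 1267.00 px.
Crop height = 4379 − 639 = 3740 px; one third is 1246.67 px.
The top-right point is two-thirds across and one-third down within the crop:
x = 640 + 2 × 1267.00 ≈ 3174; y = 639 + 1 × 1246.67 ≈ 1886.

(3174, 1886)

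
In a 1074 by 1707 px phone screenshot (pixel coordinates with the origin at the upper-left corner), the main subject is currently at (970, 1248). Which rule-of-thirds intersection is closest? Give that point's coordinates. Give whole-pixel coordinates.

x = 716 px, y = 1138 px

Third lines: x ∈ {358, 716}, y ∈ {569, 1138}.
970 is closer to x = 716; 1248 is closer to y = 1138.
So the nearest intersection is the lower-right power point.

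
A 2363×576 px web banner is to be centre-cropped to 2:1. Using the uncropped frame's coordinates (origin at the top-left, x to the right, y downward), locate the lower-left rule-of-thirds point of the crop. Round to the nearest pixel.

x = 990 px, y = 384 px

2363/576 > 2/1, so the 2:1 crop keeps the full height 576 and trims width to 576 × 2/1 = 1152.00 px.
Left offset = (2363 − 1152.00)/2 = 605.50 px; top offset = 0.
Lower-left is one-third across and two-thirds down within the crop:
x = 605.50 + 1 × 1152.00/3 ≈ 990; y = 0.00 + 2 × 576.00/3 ≈ 384.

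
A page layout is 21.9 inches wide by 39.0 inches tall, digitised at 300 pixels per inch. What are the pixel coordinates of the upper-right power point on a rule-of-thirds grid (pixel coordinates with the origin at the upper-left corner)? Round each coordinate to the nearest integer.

(4380, 3900)

In pixels the canvas is 21.9 × 300 = 6570 wide and 39.0 × 300 = 11700 tall.
The upper-right point is two-thirds across and one-third down:
x = 2 × 6570/3 ≈ 4380; y = 1 × 11700/3 ≈ 3900.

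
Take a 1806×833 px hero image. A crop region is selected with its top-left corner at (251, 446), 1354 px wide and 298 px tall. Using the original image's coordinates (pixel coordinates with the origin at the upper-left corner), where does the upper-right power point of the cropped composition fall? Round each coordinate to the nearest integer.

x = 1154 px, y = 545 px

One third of the crop width 1354 is 451.33 px.
One third of the crop height 298 is 99.33 px.
The upper-right point is two-thirds across and one-third down within the crop:
x = 251 + 2 × 451.33 ≈ 1154; y = 446 + 1 × 99.33 ≈ 545.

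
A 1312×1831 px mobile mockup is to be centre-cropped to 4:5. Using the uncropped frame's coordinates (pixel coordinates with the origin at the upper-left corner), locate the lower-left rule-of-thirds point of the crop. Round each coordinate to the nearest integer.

x = 437 px, y = 1189 px

1312/1831 < 4/5, so the 4:5 crop keeps the full width 1312 and trims height to 1312 × 5/4 = 1640.00 px.
Top offset = (1831 − 1640.00)/2 = 95.50 px; left offset = 0.
Lower-left is one-third across and two-thirds down within the crop:
x = 0.00 + 1 × 1312.00/3 ≈ 437; y = 95.50 + 2 × 1640.00/3 ≈ 1189.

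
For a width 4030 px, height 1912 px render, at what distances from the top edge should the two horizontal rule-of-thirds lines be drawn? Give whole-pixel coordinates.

1912 / 3 = 637.33, so the horizontal lines sit at one and two thirds of 1912.

y = 637 px and y = 1275 px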